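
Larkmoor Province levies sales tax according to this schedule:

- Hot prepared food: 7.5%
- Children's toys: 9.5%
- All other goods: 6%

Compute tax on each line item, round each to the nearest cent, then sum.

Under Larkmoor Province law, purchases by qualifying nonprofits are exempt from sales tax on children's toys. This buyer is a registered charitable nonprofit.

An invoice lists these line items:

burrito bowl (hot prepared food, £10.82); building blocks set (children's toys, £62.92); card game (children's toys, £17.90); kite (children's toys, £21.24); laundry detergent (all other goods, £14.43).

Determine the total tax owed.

£1.68

Burrito bowl £10.82: hot prepared food → 7.5% → £0.81
Building blocks set £62.92: children's toys, buyer-exempt → 0% → £0.00
Card game £17.90: children's toys, buyer-exempt → 0% → £0.00
Kite £21.24: children's toys, buyer-exempt → 0% → £0.00
Laundry detergent £14.43: all other goods → 6% → £0.87
Total tax = £0.81 + £0.87 = £1.68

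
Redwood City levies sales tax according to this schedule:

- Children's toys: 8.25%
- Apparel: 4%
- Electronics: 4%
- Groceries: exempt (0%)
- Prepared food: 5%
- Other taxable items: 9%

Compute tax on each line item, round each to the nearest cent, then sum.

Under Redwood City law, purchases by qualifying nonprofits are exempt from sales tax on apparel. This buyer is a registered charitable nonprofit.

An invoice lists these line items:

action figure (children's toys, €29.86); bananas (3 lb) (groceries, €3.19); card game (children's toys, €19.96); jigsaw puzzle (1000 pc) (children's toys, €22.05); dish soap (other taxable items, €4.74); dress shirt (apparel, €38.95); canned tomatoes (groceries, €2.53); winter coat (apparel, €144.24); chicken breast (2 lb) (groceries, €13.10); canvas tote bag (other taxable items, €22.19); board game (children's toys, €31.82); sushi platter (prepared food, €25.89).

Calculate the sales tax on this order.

Action figure €29.86: children's toys → 8.25% → €2.46
Bananas (3 lb) €3.19: groceries → 0% → €0.00
Card game €19.96: children's toys → 8.25% → €1.65
Jigsaw puzzle (1000 pc) €22.05: children's toys → 8.25% → €1.82
Dish soap €4.74: other taxable items → 9% → €0.43
Dress shirt €38.95: apparel, buyer-exempt → 0% → €0.00
Canned tomatoes €2.53: groceries → 0% → €0.00
Winter coat €144.24: apparel, buyer-exempt → 0% → €0.00
Chicken breast (2 lb) €13.10: groceries → 0% → €0.00
Canvas tote bag €22.19: other taxable items → 9% → €2.00
Board game €31.82: children's toys → 8.25% → €2.63
Sushi platter €25.89: prepared food → 5% → €1.29
Total tax = €2.46 + €1.65 + €1.82 + €0.43 + €2.00 + €2.63 + €1.29 = €12.28

€12.28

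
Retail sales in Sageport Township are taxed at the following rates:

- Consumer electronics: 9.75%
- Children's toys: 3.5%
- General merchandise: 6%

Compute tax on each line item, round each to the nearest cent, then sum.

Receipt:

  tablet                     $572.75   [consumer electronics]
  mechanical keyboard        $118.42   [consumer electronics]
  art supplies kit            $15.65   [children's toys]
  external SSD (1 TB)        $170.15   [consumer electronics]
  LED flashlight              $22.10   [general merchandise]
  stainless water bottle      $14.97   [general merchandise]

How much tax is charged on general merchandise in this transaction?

$2.23

LED flashlight $22.10: general merchandise → 6% → $1.33
Stainless water bottle $14.97: general merchandise → 6% → $0.90
Tax on general merchandise = $1.33 + $0.90 = $2.23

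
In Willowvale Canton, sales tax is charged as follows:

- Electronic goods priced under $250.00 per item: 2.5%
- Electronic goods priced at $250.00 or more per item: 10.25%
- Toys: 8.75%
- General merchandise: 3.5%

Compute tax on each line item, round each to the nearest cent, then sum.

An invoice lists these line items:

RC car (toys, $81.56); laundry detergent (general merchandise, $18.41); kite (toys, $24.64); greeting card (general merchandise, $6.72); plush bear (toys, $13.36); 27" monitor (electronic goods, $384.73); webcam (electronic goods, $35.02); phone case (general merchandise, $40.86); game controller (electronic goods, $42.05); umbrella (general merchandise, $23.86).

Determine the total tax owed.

RC car $81.56: toys → 8.75% → $7.14
Laundry detergent $18.41: general merchandise → 3.5% → $0.64
Kite $24.64: toys → 8.75% → $2.16
Greeting card $6.72: general merchandise → 3.5% → $0.24
Plush bear $13.36: toys → 8.75% → $1.17
27" monitor $384.73: electronic goods, $250.00 or more → 10.25% → $39.43
Webcam $35.02: electronic goods, under $250.00 → 2.5% → $0.88
Phone case $40.86: general merchandise → 3.5% → $1.43
Game controller $42.05: electronic goods, under $250.00 → 2.5% → $1.05
Umbrella $23.86: general merchandise → 3.5% → $0.84
Total tax = $7.14 + $0.64 + $2.16 + $0.24 + $1.17 + $39.43 + $0.88 + $1.43 + $1.05 + $0.84 = $54.98

$54.98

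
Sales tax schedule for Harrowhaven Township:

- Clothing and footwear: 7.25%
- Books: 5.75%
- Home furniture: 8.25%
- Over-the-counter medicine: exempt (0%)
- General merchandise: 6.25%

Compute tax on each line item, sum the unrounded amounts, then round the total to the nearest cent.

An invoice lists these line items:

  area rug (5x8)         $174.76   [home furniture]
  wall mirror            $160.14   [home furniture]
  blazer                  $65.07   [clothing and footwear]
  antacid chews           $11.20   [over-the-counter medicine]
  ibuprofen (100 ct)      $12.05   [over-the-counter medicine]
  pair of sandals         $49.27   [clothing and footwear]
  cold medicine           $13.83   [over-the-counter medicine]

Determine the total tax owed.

$35.92

Area rug (5x8) $174.76: home furniture → 8.25% → $14.4177
Wall mirror $160.14: home furniture → 8.25% → $13.21155
Blazer $65.07: clothing and footwear → 7.25% → $4.717575
Antacid chews $11.20: over-the-counter medicine → 0% → $0.00
Ibuprofen (100 ct) $12.05: over-the-counter medicine → 0% → $0.00
Pair of sandals $49.27: clothing and footwear → 7.25% → $3.572075
Cold medicine $13.83: over-the-counter medicine → 0% → $0.00
Unrounded tax sum = $35.9189 → $35.92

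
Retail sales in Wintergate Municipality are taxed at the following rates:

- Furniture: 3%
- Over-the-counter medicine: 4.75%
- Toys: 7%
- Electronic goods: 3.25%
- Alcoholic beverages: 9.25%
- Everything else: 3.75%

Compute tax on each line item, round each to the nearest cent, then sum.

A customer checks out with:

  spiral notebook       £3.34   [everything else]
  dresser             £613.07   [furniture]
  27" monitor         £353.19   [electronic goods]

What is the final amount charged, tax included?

Spiral notebook £3.34: everything else → 3.75% → £0.13
Dresser £613.07: furniture → 3% → £18.39
27" monitor £353.19: electronic goods → 3.25% → £11.48
Subtotal = £969.60; tax = £30.00; total due = £999.60

£999.60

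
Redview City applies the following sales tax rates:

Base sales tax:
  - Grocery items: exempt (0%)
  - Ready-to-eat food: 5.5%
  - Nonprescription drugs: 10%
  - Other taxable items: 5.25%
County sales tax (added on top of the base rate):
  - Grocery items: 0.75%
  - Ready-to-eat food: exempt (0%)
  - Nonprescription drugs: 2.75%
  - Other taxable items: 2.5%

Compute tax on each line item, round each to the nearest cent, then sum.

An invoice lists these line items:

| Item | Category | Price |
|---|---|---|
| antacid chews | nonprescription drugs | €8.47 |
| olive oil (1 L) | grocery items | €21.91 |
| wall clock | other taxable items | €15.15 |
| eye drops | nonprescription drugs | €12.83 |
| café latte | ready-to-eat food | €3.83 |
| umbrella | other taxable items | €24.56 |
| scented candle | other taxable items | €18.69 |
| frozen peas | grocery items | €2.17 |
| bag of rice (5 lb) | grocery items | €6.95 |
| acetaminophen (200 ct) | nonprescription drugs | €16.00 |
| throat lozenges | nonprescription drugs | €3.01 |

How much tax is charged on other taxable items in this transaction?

€4.52

Wall clock €15.15: other taxable items → 5.25% + 2.5% county = 7.75% → €1.17
Umbrella €24.56: other taxable items → 5.25% + 2.5% county = 7.75% → €1.90
Scented candle €18.69: other taxable items → 5.25% + 2.5% county = 7.75% → €1.45
Tax on other taxable items = €1.17 + €1.90 + €1.45 = €4.52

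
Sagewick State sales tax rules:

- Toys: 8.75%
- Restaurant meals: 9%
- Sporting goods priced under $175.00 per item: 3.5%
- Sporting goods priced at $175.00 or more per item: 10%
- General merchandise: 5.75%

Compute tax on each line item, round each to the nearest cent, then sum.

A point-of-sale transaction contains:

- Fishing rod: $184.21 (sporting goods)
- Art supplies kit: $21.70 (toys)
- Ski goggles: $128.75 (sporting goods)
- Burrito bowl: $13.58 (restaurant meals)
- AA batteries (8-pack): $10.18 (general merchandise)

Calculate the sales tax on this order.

Fishing rod $184.21: sporting goods, $175.00 or more → 10% → $18.42
Art supplies kit $21.70: toys → 8.75% → $1.90
Ski goggles $128.75: sporting goods, under $175.00 → 3.5% → $4.51
Burrito bowl $13.58: restaurant meals → 9% → $1.22
AA batteries (8-pack) $10.18: general merchandise → 5.75% → $0.59
Total tax = $18.42 + $1.90 + $4.51 + $1.22 + $0.59 = $26.64

$26.64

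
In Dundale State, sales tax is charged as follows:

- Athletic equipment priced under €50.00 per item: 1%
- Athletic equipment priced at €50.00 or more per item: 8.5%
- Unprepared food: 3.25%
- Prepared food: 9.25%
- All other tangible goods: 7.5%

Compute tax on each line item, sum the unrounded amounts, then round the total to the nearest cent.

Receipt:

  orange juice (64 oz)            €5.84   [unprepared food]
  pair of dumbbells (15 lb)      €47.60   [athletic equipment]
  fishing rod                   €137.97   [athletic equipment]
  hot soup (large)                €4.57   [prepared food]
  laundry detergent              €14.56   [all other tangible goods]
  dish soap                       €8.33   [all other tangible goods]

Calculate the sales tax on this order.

Orange juice (64 oz) €5.84: unprepared food → 3.25% → €0.1898
Pair of dumbbells (15 lb) €47.60: athletic equipment, under €50.00 → 1% → €0.476
Fishing rod €137.97: athletic equipment, €50.00 or more → 8.5% → €11.72745
Hot soup (large) €4.57: prepared food → 9.25% → €0.422725
Laundry detergent €14.56: all other tangible goods → 7.5% → €1.092
Dish soap €8.33: all other tangible goods → 7.5% → €0.62475
Unrounded tax sum = €14.532725 → €14.53

€14.53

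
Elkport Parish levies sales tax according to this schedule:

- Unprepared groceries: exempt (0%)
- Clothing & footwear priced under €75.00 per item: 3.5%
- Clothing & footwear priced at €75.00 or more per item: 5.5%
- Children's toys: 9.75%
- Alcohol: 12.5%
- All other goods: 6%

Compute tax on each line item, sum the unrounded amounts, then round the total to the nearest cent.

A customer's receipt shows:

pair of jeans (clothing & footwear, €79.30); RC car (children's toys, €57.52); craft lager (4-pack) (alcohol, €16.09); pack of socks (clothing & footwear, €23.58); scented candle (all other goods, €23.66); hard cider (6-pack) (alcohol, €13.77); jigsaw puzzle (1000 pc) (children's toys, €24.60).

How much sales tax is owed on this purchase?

€18.35

Pair of jeans €79.30: clothing & footwear, €75.00 or more → 5.5% → €4.3615
RC car €57.52: children's toys → 9.75% → €5.6082
Craft lager (4-pack) €16.09: alcohol → 12.5% → €2.01125
Pack of socks €23.58: clothing & footwear, under €75.00 → 3.5% → €0.8253
Scented candle €23.66: all other goods → 6% → €1.4196
Hard cider (6-pack) €13.77: alcohol → 12.5% → €1.72125
Jigsaw puzzle (1000 pc) €24.60: children's toys → 9.75% → €2.3985
Unrounded tax sum = €18.3456 → €18.35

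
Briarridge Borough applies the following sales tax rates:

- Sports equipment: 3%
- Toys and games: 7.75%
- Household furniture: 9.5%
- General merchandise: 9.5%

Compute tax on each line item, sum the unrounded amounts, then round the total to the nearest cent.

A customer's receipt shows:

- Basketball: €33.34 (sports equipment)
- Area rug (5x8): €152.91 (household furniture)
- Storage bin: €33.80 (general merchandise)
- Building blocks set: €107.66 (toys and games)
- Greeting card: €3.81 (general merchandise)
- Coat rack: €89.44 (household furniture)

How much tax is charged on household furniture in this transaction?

Area rug (5x8) €152.91: household furniture → 9.5% → €14.52645
Coat rack €89.44: household furniture → 9.5% → €8.4968
Tax on household furniture: unrounded sum = €23.02325 → €23.02

€23.02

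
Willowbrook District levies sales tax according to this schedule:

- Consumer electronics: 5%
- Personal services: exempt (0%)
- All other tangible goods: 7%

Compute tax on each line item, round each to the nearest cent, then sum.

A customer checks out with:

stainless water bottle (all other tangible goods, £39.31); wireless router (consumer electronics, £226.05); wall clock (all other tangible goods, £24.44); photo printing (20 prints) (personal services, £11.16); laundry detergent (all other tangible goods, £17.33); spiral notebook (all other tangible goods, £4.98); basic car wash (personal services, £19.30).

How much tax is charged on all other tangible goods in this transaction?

Stainless water bottle £39.31: all other tangible goods → 7% → £2.75
Wall clock £24.44: all other tangible goods → 7% → £1.71
Laundry detergent £17.33: all other tangible goods → 7% → £1.21
Spiral notebook £4.98: all other tangible goods → 7% → £0.35
Tax on all other tangible goods = £2.75 + £1.71 + £1.21 + £0.35 = £6.02

£6.02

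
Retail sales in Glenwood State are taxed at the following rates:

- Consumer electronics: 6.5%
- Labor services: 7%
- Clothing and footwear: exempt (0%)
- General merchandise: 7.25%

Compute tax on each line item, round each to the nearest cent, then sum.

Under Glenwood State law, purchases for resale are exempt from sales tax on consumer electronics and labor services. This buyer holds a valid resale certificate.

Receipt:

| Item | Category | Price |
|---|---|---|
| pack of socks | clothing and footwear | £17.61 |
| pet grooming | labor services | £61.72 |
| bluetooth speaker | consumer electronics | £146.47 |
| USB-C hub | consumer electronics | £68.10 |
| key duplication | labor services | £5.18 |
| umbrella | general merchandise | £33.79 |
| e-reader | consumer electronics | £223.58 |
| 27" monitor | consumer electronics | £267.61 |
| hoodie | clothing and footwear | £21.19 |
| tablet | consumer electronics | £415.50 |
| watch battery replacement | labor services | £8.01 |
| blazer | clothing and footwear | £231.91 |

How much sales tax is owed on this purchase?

Pack of socks £17.61: clothing and footwear → 0% → £0.00
Pet grooming £61.72: labor services, buyer-exempt → 0% → £0.00
Bluetooth speaker £146.47: consumer electronics, buyer-exempt → 0% → £0.00
USB-C hub £68.10: consumer electronics, buyer-exempt → 0% → £0.00
Key duplication £5.18: labor services, buyer-exempt → 0% → £0.00
Umbrella £33.79: general merchandise → 7.25% → £2.45
E-reader £223.58: consumer electronics, buyer-exempt → 0% → £0.00
27" monitor £267.61: consumer electronics, buyer-exempt → 0% → £0.00
Hoodie £21.19: clothing and footwear → 0% → £0.00
Tablet £415.50: consumer electronics, buyer-exempt → 0% → £0.00
Watch battery replacement £8.01: labor services, buyer-exempt → 0% → £0.00
Blazer £231.91: clothing and footwear → 0% → £0.00
Total tax = £2.45

£2.45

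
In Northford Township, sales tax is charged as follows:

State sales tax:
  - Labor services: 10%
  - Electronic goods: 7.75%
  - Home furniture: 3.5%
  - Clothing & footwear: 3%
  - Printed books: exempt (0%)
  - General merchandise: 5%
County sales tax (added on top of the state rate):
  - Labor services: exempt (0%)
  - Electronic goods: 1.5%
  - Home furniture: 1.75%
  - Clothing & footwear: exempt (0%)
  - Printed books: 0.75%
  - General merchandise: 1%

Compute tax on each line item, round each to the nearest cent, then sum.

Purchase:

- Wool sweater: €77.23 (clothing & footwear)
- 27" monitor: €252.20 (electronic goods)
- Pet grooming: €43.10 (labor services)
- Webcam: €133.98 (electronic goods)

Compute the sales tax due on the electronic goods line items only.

€35.72

27" monitor €252.20: electronic goods → 7.75% + 1.5% county = 9.25% → €23.33
Webcam €133.98: electronic goods → 7.75% + 1.5% county = 9.25% → €12.39
Tax on electronic goods = €23.33 + €12.39 = €35.72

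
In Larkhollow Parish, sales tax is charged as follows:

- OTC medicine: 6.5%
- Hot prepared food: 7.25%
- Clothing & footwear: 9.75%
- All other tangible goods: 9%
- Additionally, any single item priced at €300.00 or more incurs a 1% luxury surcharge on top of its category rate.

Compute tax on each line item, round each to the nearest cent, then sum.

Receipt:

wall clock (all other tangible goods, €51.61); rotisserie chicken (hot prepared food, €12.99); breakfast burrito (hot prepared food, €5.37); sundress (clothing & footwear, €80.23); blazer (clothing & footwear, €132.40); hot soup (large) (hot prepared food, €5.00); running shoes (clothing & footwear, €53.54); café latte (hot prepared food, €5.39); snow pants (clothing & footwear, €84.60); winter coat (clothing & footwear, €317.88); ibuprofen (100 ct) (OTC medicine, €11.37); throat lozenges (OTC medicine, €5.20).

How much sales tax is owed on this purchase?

€76.17

Wall clock €51.61: all other tangible goods → 9% → €4.64
Rotisserie chicken €12.99: hot prepared food → 7.25% → €0.94
Breakfast burrito €5.37: hot prepared food → 7.25% → €0.39
Sundress €80.23: clothing & footwear → 9.75% → €7.82
Blazer €132.40: clothing & footwear → 9.75% → €12.91
Hot soup (large) €5.00: hot prepared food → 7.25% → €0.36
Running shoes €53.54: clothing & footwear → 9.75% → €5.22
Café latte €5.39: hot prepared food → 7.25% → €0.39
Snow pants €84.60: clothing & footwear → 9.75% → €8.25
Winter coat €317.88: clothing & footwear → 9.75% + 1% surcharge = 10.75% → €34.17
Ibuprofen (100 ct) €11.37: OTC medicine → 6.5% → €0.74
Throat lozenges €5.20: OTC medicine → 6.5% → €0.34
Total tax = €4.64 + €0.94 + €0.39 + €7.82 + €12.91 + €0.36 + €5.22 + €0.39 + €8.25 + €34.17 + €0.74 + €0.34 = €76.17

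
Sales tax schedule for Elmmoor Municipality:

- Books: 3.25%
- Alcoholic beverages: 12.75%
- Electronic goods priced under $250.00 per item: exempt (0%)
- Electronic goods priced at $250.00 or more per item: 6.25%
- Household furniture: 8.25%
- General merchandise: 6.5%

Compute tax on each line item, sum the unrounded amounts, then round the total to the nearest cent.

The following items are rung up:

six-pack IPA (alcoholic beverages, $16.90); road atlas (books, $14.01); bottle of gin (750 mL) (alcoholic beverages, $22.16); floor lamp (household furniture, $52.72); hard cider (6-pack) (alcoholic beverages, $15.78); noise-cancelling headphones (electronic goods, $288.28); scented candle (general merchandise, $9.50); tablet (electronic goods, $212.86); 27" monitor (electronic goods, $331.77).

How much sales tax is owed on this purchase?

Six-pack IPA $16.90: alcoholic beverages → 12.75% → $2.15475
Road atlas $14.01: books → 3.25% → $0.455325
Bottle of gin (750 mL) $22.16: alcoholic beverages → 12.75% → $2.8254
Floor lamp $52.72: household furniture → 8.25% → $4.3494
Hard cider (6-pack) $15.78: alcoholic beverages → 12.75% → $2.01195
Noise-cancelling headphones $288.28: electronic goods, $250.00 or more → 6.25% → $18.0175
Scented candle $9.50: general merchandise → 6.5% → $0.6175
Tablet $212.86: electronic goods, under $250.00 → 0% → $0.00
27" monitor $331.77: electronic goods, $250.00 or more → 6.25% → $20.735625
Unrounded tax sum = $51.16745 → $51.17

$51.17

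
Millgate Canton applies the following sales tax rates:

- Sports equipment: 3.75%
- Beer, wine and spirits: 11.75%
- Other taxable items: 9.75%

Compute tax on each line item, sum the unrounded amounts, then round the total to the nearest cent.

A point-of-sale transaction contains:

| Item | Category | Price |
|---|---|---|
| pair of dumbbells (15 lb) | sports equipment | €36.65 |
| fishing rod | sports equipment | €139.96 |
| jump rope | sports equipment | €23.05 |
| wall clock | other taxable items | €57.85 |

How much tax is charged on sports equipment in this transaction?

€7.49

Pair of dumbbells (15 lb) €36.65: sports equipment → 3.75% → €1.374375
Fishing rod €139.96: sports equipment → 3.75% → €5.2485
Jump rope €23.05: sports equipment → 3.75% → €0.864375
Tax on sports equipment: unrounded sum = €7.48725 → €7.49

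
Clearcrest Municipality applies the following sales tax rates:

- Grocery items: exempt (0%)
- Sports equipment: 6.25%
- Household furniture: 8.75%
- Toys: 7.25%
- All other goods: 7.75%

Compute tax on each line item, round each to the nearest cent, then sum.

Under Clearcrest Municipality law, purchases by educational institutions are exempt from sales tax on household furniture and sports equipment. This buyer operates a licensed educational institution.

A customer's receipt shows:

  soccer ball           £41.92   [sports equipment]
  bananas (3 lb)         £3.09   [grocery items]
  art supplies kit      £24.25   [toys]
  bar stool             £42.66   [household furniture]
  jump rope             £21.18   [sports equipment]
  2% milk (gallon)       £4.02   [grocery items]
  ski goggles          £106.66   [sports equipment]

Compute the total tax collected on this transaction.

Soccer ball £41.92: sports equipment, buyer-exempt → 0% → £0.00
Bananas (3 lb) £3.09: grocery items → 0% → £0.00
Art supplies kit £24.25: toys → 7.25% → £1.76
Bar stool £42.66: household furniture, buyer-exempt → 0% → £0.00
Jump rope £21.18: sports equipment, buyer-exempt → 0% → £0.00
2% milk (gallon) £4.02: grocery items → 0% → £0.00
Ski goggles £106.66: sports equipment, buyer-exempt → 0% → £0.00
Total tax = £1.76

£1.76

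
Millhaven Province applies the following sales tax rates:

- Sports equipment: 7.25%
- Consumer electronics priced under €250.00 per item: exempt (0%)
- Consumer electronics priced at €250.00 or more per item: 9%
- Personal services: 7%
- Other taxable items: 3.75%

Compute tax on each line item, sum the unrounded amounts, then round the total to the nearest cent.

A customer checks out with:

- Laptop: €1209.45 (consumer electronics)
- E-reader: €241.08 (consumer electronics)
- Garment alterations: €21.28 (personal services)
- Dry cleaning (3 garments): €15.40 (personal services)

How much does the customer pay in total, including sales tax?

€1598.63

Laptop €1209.45: consumer electronics, €250.00 or more → 9% → €108.8505
E-reader €241.08: consumer electronics, under €250.00 → 0% → €0.00
Garment alterations €21.28: personal services → 7% → €1.4896
Dry cleaning (3 garments) €15.40: personal services → 7% → €1.078
Subtotal = €1487.21; unrounded tax = €111.4181 → €111.42; total due = €1598.63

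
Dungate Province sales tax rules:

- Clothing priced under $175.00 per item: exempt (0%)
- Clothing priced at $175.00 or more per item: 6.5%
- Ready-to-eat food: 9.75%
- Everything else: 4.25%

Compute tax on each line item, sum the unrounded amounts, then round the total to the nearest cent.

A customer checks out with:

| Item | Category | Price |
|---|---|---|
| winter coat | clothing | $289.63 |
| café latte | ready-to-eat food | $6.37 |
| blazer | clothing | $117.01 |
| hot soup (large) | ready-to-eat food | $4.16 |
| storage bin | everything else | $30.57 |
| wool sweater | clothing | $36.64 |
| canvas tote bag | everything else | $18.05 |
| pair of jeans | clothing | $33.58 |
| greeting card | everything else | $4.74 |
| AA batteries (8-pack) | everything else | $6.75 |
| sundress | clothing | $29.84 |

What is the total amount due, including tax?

$599.75

Winter coat $289.63: clothing, $175.00 or more → 6.5% → $18.82595
Café latte $6.37: ready-to-eat food → 9.75% → $0.621075
Blazer $117.01: clothing, under $175.00 → 0% → $0.00
Hot soup (large) $4.16: ready-to-eat food → 9.75% → $0.4056
Storage bin $30.57: everything else → 4.25% → $1.299225
Wool sweater $36.64: clothing, under $175.00 → 0% → $0.00
Canvas tote bag $18.05: everything else → 4.25% → $0.767125
Pair of jeans $33.58: clothing, under $175.00 → 0% → $0.00
Greeting card $4.74: everything else → 4.25% → $0.20145
AA batteries (8-pack) $6.75: everything else → 4.25% → $0.286875
Sundress $29.84: clothing, under $175.00 → 0% → $0.00
Subtotal = $577.34; unrounded tax = $22.4073 → $22.41; total due = $599.75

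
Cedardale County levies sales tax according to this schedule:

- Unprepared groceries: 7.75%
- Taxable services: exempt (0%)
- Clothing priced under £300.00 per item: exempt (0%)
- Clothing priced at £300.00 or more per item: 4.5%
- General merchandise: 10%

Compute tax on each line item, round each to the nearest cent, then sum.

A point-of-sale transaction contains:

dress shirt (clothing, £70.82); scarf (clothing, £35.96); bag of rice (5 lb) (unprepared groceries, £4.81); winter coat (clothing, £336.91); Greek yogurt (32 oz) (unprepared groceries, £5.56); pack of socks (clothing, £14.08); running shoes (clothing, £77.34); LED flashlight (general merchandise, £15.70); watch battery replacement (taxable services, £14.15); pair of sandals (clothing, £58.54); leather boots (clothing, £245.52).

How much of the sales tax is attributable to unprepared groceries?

£0.80

Bag of rice (5 lb) £4.81: unprepared groceries → 7.75% → £0.37
Greek yogurt (32 oz) £5.56: unprepared groceries → 7.75% → £0.43
Tax on unprepared groceries = £0.37 + £0.43 = £0.80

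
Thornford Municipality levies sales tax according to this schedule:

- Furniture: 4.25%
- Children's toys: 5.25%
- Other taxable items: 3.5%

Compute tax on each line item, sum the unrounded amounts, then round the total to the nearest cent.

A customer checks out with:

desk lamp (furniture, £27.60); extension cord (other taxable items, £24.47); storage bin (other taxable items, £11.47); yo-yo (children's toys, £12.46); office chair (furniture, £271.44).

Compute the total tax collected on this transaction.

Desk lamp £27.60: furniture → 4.25% → £1.173
Extension cord £24.47: other taxable items → 3.5% → £0.85645
Storage bin £11.47: other taxable items → 3.5% → £0.40145
Yo-yo £12.46: children's toys → 5.25% → £0.65415
Office chair £271.44: furniture → 4.25% → £11.5362
Unrounded tax sum = £14.62125 → £14.62

£14.62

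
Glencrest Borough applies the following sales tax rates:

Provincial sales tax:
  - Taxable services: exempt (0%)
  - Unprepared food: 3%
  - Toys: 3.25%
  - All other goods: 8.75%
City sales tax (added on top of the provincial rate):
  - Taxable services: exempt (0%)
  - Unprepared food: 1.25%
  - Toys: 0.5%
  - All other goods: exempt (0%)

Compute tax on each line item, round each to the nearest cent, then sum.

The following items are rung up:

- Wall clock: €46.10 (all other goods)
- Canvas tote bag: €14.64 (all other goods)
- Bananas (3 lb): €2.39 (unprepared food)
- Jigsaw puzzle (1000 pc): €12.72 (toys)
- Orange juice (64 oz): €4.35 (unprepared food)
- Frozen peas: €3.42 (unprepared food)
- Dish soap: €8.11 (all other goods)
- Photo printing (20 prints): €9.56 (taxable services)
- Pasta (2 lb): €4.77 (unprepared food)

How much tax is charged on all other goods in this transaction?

€6.02

Wall clock €46.10: all other goods → 8.75% + 0% city = 8.75% → €4.03
Canvas tote bag €14.64: all other goods → 8.75% + 0% city = 8.75% → €1.28
Dish soap €8.11: all other goods → 8.75% + 0% city = 8.75% → €0.71
Tax on all other goods = €4.03 + €1.28 + €0.71 = €6.02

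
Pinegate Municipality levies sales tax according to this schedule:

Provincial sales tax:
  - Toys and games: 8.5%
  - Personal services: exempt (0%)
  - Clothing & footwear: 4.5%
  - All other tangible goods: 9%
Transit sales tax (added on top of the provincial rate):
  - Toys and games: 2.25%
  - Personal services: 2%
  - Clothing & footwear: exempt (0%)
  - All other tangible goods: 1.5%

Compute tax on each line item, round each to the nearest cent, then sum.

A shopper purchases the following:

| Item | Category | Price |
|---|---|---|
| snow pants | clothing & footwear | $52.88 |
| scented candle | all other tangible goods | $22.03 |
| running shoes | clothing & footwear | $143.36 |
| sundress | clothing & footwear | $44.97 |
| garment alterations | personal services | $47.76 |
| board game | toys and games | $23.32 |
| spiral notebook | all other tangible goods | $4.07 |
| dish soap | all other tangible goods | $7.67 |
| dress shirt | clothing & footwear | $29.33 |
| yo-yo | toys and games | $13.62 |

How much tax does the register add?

$20.65

Snow pants $52.88: clothing & footwear → 4.5% + 0% transit = 4.5% → $2.38
Scented candle $22.03: all other tangible goods → 9% + 1.5% transit = 10.5% → $2.31
Running shoes $143.36: clothing & footwear → 4.5% + 0% transit = 4.5% → $6.45
Sundress $44.97: clothing & footwear → 4.5% + 0% transit = 4.5% → $2.02
Garment alterations $47.76: personal services → 0% + 2% transit = 2% → $0.96
Board game $23.32: toys and games → 8.5% + 2.25% transit = 10.75% → $2.51
Spiral notebook $4.07: all other tangible goods → 9% + 1.5% transit = 10.5% → $0.43
Dish soap $7.67: all other tangible goods → 9% + 1.5% transit = 10.5% → $0.81
Dress shirt $29.33: clothing & footwear → 4.5% + 0% transit = 4.5% → $1.32
Yo-yo $13.62: toys and games → 8.5% + 2.25% transit = 10.75% → $1.46
Total tax = $2.38 + $2.31 + $6.45 + $2.02 + $0.96 + $2.51 + $0.43 + $0.81 + $1.32 + $1.46 = $20.65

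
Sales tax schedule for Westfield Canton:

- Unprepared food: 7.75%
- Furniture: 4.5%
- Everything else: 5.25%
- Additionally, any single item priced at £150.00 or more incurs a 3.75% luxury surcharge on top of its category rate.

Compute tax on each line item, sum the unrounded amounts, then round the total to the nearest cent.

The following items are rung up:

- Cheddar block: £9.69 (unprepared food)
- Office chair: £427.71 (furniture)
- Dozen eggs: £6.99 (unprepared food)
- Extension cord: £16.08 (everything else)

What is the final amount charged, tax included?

Cheddar block £9.69: unprepared food → 7.75% → £0.750975
Office chair £427.71: furniture → 4.5% + 3.75% surcharge = 8.25% → £35.286075
Dozen eggs £6.99: unprepared food → 7.75% → £0.541725
Extension cord £16.08: everything else → 5.25% → £0.8442
Subtotal = £460.47; unrounded tax = £37.422975 → £37.42; total due = £497.89

£497.89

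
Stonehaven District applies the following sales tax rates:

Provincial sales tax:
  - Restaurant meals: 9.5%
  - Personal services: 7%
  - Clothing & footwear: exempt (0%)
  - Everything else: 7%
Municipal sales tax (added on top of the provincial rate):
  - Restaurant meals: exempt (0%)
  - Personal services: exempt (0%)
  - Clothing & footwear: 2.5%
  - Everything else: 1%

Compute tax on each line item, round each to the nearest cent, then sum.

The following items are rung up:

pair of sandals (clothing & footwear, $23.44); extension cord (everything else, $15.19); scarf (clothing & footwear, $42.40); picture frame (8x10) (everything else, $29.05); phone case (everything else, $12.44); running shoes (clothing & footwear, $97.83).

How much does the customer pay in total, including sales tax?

$228.99

Pair of sandals $23.44: clothing & footwear → 0% + 2.5% municipal = 2.5% → $0.59
Extension cord $15.19: everything else → 7% + 1% municipal = 8% → $1.22
Scarf $42.40: clothing & footwear → 0% + 2.5% municipal = 2.5% → $1.06
Picture frame (8x10) $29.05: everything else → 7% + 1% municipal = 8% → $2.32
Phone case $12.44: everything else → 7% + 1% municipal = 8% → $1.00
Running shoes $97.83: clothing & footwear → 0% + 2.5% municipal = 2.5% → $2.45
Subtotal = $220.35; tax = $8.64; total due = $228.99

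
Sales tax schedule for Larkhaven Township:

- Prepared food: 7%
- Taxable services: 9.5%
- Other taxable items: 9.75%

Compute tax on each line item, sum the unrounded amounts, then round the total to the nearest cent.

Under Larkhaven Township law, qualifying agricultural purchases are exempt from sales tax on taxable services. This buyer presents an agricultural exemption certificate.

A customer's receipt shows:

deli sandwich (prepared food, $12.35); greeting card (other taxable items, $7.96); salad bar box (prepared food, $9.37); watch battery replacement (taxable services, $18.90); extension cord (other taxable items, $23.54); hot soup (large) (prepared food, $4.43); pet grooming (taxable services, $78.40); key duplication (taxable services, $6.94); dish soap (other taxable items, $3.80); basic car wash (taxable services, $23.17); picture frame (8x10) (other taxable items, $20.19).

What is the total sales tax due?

Deli sandwich $12.35: prepared food → 7% → $0.8645
Greeting card $7.96: other taxable items → 9.75% → $0.7761
Salad bar box $9.37: prepared food → 7% → $0.6559
Watch battery replacement $18.90: taxable services, buyer-exempt → 0% → $0.00
Extension cord $23.54: other taxable items → 9.75% → $2.29515
Hot soup (large) $4.43: prepared food → 7% → $0.3101
Pet grooming $78.40: taxable services, buyer-exempt → 0% → $0.00
Key duplication $6.94: taxable services, buyer-exempt → 0% → $0.00
Dish soap $3.80: other taxable items → 9.75% → $0.3705
Basic car wash $23.17: taxable services, buyer-exempt → 0% → $0.00
Picture frame (8x10) $20.19: other taxable items → 9.75% → $1.968525
Unrounded tax sum = $7.240775 → $7.24

$7.24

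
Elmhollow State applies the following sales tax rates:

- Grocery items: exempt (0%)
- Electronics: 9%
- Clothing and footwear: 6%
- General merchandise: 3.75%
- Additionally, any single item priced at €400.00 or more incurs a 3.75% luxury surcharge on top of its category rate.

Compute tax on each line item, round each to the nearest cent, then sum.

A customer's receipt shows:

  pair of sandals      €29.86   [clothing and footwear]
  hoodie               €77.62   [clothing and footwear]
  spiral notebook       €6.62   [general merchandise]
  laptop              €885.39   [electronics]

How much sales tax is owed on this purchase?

€119.59

Pair of sandals €29.86: clothing and footwear → 6% → €1.79
Hoodie €77.62: clothing and footwear → 6% → €4.66
Spiral notebook €6.62: general merchandise → 3.75% → €0.25
Laptop €885.39: electronics → 9% + 3.75% surcharge = 12.75% → €112.89
Total tax = €1.79 + €4.66 + €0.25 + €112.89 = €119.59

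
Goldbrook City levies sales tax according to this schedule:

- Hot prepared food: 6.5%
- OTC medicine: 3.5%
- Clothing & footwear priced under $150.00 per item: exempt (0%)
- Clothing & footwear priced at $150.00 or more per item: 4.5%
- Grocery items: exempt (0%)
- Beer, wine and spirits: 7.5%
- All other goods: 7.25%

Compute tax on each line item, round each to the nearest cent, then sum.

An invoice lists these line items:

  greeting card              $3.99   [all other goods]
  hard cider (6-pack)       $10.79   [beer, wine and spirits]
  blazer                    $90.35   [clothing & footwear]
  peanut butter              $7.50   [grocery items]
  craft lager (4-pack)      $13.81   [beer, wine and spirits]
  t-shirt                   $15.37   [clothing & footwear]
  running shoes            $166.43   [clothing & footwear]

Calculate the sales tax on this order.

$9.63

Greeting card $3.99: all other goods → 7.25% → $0.29
Hard cider (6-pack) $10.79: beer, wine and spirits → 7.5% → $0.81
Blazer $90.35: clothing & footwear, under $150.00 → 0% → $0.00
Peanut butter $7.50: grocery items → 0% → $0.00
Craft lager (4-pack) $13.81: beer, wine and spirits → 7.5% → $1.04
T-shirt $15.37: clothing & footwear, under $150.00 → 0% → $0.00
Running shoes $166.43: clothing & footwear, $150.00 or more → 4.5% → $7.49
Total tax = $0.29 + $0.81 + $1.04 + $7.49 = $9.63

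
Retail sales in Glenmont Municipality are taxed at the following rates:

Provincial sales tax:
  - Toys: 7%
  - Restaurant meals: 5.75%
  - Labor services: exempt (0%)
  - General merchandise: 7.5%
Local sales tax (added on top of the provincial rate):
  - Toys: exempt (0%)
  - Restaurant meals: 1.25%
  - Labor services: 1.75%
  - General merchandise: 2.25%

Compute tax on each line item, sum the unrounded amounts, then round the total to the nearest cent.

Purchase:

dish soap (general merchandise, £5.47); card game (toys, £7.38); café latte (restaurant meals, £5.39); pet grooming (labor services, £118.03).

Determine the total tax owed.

£3.49

Dish soap £5.47: general merchandise → 7.5% + 2.25% local = 9.75% → £0.533325
Card game £7.38: toys → 7% + 0% local = 7% → £0.5166
Café latte £5.39: restaurant meals → 5.75% + 1.25% local = 7% → £0.3773
Pet grooming £118.03: labor services → 0% + 1.75% local = 1.75% → £2.065525
Unrounded tax sum = £3.49275 → £3.49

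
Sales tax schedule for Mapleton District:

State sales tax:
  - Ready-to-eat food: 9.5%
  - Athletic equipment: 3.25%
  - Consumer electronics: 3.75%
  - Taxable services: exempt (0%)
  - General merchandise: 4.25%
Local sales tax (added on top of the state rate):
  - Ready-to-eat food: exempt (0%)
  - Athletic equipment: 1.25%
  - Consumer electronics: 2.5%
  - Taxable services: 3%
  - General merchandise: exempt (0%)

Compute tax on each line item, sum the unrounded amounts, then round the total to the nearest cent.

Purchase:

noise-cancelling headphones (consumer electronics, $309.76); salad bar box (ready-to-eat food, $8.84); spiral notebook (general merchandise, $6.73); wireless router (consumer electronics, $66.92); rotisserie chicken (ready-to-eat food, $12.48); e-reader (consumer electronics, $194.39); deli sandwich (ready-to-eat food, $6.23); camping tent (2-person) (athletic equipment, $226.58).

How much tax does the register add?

$48.79

Noise-cancelling headphones $309.76: consumer electronics → 3.75% + 2.5% local = 6.25% → $19.36
Salad bar box $8.84: ready-to-eat food → 9.5% + 0% local = 9.5% → $0.8398
Spiral notebook $6.73: general merchandise → 4.25% + 0% local = 4.25% → $0.286025
Wireless router $66.92: consumer electronics → 3.75% + 2.5% local = 6.25% → $4.1825
Rotisserie chicken $12.48: ready-to-eat food → 9.5% + 0% local = 9.5% → $1.1856
E-reader $194.39: consumer electronics → 3.75% + 2.5% local = 6.25% → $12.149375
Deli sandwich $6.23: ready-to-eat food → 9.5% + 0% local = 9.5% → $0.59185
Camping tent (2-person) $226.58: athletic equipment → 3.25% + 1.25% local = 4.5% → $10.1961
Unrounded tax sum = $48.79125 → $48.79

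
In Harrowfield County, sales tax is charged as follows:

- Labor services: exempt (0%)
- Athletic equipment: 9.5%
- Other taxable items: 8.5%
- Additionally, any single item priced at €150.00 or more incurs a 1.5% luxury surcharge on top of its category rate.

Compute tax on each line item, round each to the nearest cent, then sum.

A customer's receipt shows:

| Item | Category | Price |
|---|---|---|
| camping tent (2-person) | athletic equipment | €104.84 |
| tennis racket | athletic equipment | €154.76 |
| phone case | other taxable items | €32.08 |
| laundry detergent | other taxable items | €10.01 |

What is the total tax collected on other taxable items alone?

€3.58

Phone case €32.08: other taxable items → 8.5% → €2.73
Laundry detergent €10.01: other taxable items → 8.5% → €0.85
Tax on other taxable items = €2.73 + €0.85 = €3.58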